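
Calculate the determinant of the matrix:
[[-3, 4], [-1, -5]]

For a 2×2 matrix [[a, b], [c, d]], det = ad - bc
det = (-3)(-5) - (4)(-1) = 15 - -4 = 19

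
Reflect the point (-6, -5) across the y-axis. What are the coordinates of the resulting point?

Reflection across y-axis: (-6, -5) → (6, -5)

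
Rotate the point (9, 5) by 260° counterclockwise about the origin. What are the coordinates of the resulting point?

Rotation matrix for 260°: [[cos 260°, -sin 260°], [sin 260°, cos 260°]] ≈ [[-0.173648, 0.984808], [-0.984808, -0.173648]]
[[-0.173648, 0.984808], [-0.984808, -0.173648]] × [9, 5]ᵀ ≈ [3.3612, -9.7315]ᵀ
Result: (3.3612, -9.7315)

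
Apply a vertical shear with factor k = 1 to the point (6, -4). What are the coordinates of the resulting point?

Shear matrix for vertical shear with factor k = 1:
[[1, 0], [1, 1]]
Result: (6, -4) → (6, 2)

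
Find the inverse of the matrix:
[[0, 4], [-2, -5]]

For [[a,b],[c,d]], inverse = (1/det)·[[d,-b],[-c,a]]
det = (0)(-5) - (4)(-2) = 0 - -8 = 8
Inverse = (1/8)·[[-5, -4], [2, 0]]
= [[-5/8, -1/2], [1/4, 0]]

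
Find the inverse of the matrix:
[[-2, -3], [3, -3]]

For [[a,b],[c,d]], inverse = (1/det)·[[d,-b],[-c,a]]
det = (-2)(-3) - (-3)(3) = 6 - -9 = 15
Inverse = (1/15)·[[-3, 3], [-3, -2]]
= [[-1/5, 1/5], [-1/5, -2/15]]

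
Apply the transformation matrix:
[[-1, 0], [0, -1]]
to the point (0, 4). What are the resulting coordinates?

Matrix multiplication:
[[-1, 0], [0, -1]] × [0, 4]ᵀ
= [(-1)(0) + (0)(4), (0)(0) + (-1)(4)]ᵀ
= [0, -4]ᵀ
Result: (0, -4)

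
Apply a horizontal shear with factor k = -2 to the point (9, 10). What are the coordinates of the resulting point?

Shear matrix for horizontal shear with factor k = -2:
[[1, -2], [0, 1]]
Result: (9, 10) → (-11, 10)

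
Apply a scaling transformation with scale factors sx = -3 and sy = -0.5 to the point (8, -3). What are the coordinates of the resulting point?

Scaling matrix:
[[-3, 0], [0, -0.50]]
Result: (8 × -3, -3 × -0.5) = (-24, 1.5)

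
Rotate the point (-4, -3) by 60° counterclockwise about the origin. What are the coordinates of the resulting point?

Rotation matrix for 60°: [[cos 60°, -sin 60°], [sin 60°, cos 60°]] ≈ [[0.500000, -0.866025], [0.866025, 0.500000]]
[[0.500000, -0.866025], [0.866025, 0.500000]] × [-4, -3]ᵀ ≈ [0.5981, -4.9641]ᵀ
Result: (0.5981, -4.9641)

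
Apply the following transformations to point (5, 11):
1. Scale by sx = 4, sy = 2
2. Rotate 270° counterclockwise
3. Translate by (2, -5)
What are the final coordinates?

Step 1: Scale → (20, 22)
Step 2: Rotate 270° → (22, -20)
Step 3: Translate → (24, -25)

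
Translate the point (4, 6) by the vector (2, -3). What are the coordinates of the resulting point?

Translation by (2, -3) (homogeneous matrix [[1, 0, 2], [0, 1, -3], [0, 0, 1]]):
x' = 4 + 2 = 6
y' = 6 + -3 = 3
Result: (6, 3)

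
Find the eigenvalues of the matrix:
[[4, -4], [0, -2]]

Characteristic equation: det(A - λI) = 0
λ² - (trace)λ + (det) = 0
trace = 4 + -2 = 2, det = (4)(-2) - (-4)(0) = -8
λ² - (2)λ + (-8) = 0
λ = (2 ± √((2)² - 4·(-8))) / 2 = (2 ± √36) / 2
Solving: λ = -2, 4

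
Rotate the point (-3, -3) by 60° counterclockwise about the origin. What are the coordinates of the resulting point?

Rotation matrix for 60°: [[cos 60°, -sin 60°], [sin 60°, cos 60°]] ≈ [[0.500000, -0.866025], [0.866025, 0.500000]]
[[0.500000, -0.866025], [0.866025, 0.500000]] × [-3, -3]ᵀ ≈ [1.0981, -4.0981]ᵀ
Result: (1.0981, -4.0981)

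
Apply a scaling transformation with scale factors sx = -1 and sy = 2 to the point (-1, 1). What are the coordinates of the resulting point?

Scaling matrix:
[[-1, 0], [0, 2]]
Result: (-1 × -1, 1 × 2) = (1, 2)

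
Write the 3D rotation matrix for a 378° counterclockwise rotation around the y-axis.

Rotation matrix for counterclockwise 378° around y-axis:
cos(378°) = 0.9511, sin(378°) = 0.3090
Result: [[0.9511, 0, 0.3090], [0, 1, 0], [-0.3090, 0, 0.9511]]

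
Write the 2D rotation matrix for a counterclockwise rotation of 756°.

Rotation matrix formula: [[cos θ, -sin θ], [sin θ, cos θ]]
For θ = 756°:
cos(756°) = 0.8090
sin(756°) = 0.5878
Result: [[0.8090, -0.5878], [0.5878, 0.8090]]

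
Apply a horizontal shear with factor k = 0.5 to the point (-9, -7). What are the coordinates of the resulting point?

Shear matrix for horizontal shear with factor k = 0.5:
[[1, 0.50], [0, 1]]
Result: (-9, -7) → (-12.5, -7)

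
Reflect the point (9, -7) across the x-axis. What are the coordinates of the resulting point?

Reflection across x-axis: (9, -7) → (9, 7)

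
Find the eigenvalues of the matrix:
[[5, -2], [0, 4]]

Characteristic equation: det(A - λI) = 0
λ² - (trace)λ + (det) = 0
trace = 5 + 4 = 9, det = (5)(4) - (-2)(0) = 20
λ² - (9)λ + (20) = 0
λ = (9 ± √((9)² - 4·(20))) / 2 = (9 ± √1) / 2
Solving: λ = 4, 5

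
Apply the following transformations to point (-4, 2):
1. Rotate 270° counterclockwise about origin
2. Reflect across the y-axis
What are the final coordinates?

Step 1: Rotate 270° → (2, 4)
Step 2: Reflect across y-axis → (-2, 4)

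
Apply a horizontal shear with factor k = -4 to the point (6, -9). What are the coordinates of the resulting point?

Shear matrix for horizontal shear with factor k = -4:
[[1, -4], [0, 1]]
Result: (6, -9) → (42, -9)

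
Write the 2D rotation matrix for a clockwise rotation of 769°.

Rotation matrix formula: [[cos θ, -sin θ], [sin θ, cos θ]]
A clockwise rotation by 769° is equivalent to a counterclockwise rotation by -769°.
For θ = -769°:
cos(-769°) = 0.6561
sin(-769°) = -0.7547
Result: [[0.6561, 0.7547], [-0.7547, 0.6561]]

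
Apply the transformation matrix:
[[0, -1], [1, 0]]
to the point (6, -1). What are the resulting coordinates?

Matrix multiplication:
[[0, -1], [1, 0]] × [6, -1]ᵀ
= [(0)(6) + (-1)(-1), (1)(6) + (0)(-1)]ᵀ
= [1, 6]ᵀ
Result: (1, 6)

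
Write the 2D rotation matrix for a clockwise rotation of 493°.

Rotation matrix formula: [[cos θ, -sin θ], [sin θ, cos θ]]
A clockwise rotation by 493° is equivalent to a counterclockwise rotation by -493°.
For θ = -493°:
cos(-493°) = -0.6820
sin(-493°) = -0.7314
Result: [[-0.6820, 0.7314], [-0.7314, -0.6820]]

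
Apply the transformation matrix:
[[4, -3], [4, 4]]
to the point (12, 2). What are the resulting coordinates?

Matrix multiplication:
[[4, -3], [4, 4]] × [12, 2]ᵀ
= [(4)(12) + (-3)(2), (4)(12) + (4)(2)]ᵀ
= [42, 56]ᵀ
Result: (42, 56)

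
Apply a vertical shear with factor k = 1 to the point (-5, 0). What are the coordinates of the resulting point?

Shear matrix for vertical shear with factor k = 1:
[[1, 0], [1, 1]]
Result: (-5, 0) → (-5, -5)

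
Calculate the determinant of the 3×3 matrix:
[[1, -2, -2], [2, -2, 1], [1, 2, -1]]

Expansion along first row:
det = 1·det([[-2,1],[2,-1]]) - -2·det([[2,1],[1,-1]]) + -2·det([[2,-2],[1,2]])
    = 1·(-2·-1 - 1·2) - -2·(2·-1 - 1·1) + -2·(2·2 - -2·1)
    = 1·0 - -2·-3 + -2·6
    = 0 + -6 + -12 = -18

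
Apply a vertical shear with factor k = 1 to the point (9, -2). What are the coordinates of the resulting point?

Shear matrix for vertical shear with factor k = 1:
[[1, 0], [1, 1]]
Result: (9, -2) → (9, 7)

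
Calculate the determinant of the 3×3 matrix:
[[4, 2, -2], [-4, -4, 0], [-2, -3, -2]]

Expansion along first row:
det = 4·det([[-4,0],[-3,-2]]) - 2·det([[-4,0],[-2,-2]]) + -2·det([[-4,-4],[-2,-3]])
    = 4·(-4·-2 - 0·-3) - 2·(-4·-2 - 0·-2) + -2·(-4·-3 - -4·-2)
    = 4·8 - 2·8 + -2·4
    = 32 + -16 + -8 = 8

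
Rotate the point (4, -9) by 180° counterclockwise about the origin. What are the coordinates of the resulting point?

Rotation matrix for 180°: [[cos 180°, -sin 180°], [sin 180°, cos 180°]] = [[-1, 0], [0, -1]]
[[-1, 0], [0, -1]] × [4, -9]ᵀ = [-4, 9]ᵀ
Result: (-4, 9)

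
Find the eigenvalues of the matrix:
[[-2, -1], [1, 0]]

Characteristic equation: det(A - λI) = 0
λ² - (trace)λ + (det) = 0
trace = -2 + 0 = -2, det = (-2)(0) - (-1)(1) = 1
λ² - (-2)λ + (1) = 0
λ = (-2 ± √((-2)² - 4·(1))) / 2 = (-2 ± √0) / 2
Solving: λ = -1, -1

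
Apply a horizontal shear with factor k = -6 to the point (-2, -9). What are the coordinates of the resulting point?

Shear matrix for horizontal shear with factor k = -6:
[[1, -6], [0, 1]]
Result: (-2, -9) → (52, -9)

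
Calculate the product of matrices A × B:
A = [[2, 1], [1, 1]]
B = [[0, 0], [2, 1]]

Matrix multiplication:
C[0][0] = 2×0 + 1×2 = 2
C[0][1] = 2×0 + 1×1 = 1
C[1][0] = 1×0 + 1×2 = 2
C[1][1] = 1×0 + 1×1 = 1
Result: [[2, 1], [2, 1]]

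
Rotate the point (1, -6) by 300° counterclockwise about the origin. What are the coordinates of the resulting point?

Rotation matrix for 300°: [[cos 300°, -sin 300°], [sin 300°, cos 300°]] ≈ [[0.500000, 0.866025], [-0.866025, 0.500000]]
[[0.500000, 0.866025], [-0.866025, 0.500000]] × [1, -6]ᵀ ≈ [-4.6962, -3.8660]ᵀ
Result: (-4.6962, -3.8660)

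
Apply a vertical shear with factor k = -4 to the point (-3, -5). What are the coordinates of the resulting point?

Shear matrix for vertical shear with factor k = -4:
[[1, 0], [-4, 1]]
Result: (-3, -5) → (-3, 7)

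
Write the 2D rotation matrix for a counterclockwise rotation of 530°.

Rotation matrix formula: [[cos θ, -sin θ], [sin θ, cos θ]]
For θ = 530°:
cos(530°) = -0.9848
sin(530°) = 0.1736
Result: [[-0.9848, -0.1736], [0.1736, -0.9848]]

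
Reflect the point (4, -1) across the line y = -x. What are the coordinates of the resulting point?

Reflection across line y = -x: (4, -1) → (1, -4)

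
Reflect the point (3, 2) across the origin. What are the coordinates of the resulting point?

Reflection across origin: (3, 2) → (-3, -2)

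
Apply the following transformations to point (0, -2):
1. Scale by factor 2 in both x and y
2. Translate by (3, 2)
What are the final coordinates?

Step 1: Scale (0, -2) by 2 → (0, -4)
Step 2: Translate by (3, 2) → (3, -2)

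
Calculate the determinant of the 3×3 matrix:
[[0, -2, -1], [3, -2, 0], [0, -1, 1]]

Expansion along first row:
det = 0·det([[-2,0],[-1,1]]) - -2·det([[3,0],[0,1]]) + -1·det([[3,-2],[0,-1]])
    = 0·(-2·1 - 0·-1) - -2·(3·1 - 0·0) + -1·(3·-1 - -2·0)
    = 0·-2 - -2·3 + -1·-3
    = 0 + 6 + 3 = 9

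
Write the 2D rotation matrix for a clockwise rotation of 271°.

Rotation matrix formula: [[cos θ, -sin θ], [sin θ, cos θ]]
A clockwise rotation by 271° is equivalent to a counterclockwise rotation by -271°.
For θ = -271°:
cos(-271°) = 0.0175
sin(-271°) = 0.9998
Result: [[0.0175, -0.9998], [0.9998, 0.0175]]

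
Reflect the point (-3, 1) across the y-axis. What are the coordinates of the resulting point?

Reflection across y-axis: (-3, 1) → (3, 1)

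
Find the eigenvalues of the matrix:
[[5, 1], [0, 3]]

Characteristic equation: det(A - λI) = 0
λ² - (trace)λ + (det) = 0
trace = 5 + 3 = 8, det = (5)(3) - (1)(0) = 15
λ² - (8)λ + (15) = 0
λ = (8 ± √((8)² - 4·(15))) / 2 = (8 ± √4) / 2
Solving: λ = 3, 5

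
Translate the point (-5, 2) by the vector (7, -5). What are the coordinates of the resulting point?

Translation by (7, -5) (homogeneous matrix [[1, 0, 7], [0, 1, -5], [0, 0, 1]]):
x' = -5 + 7 = 2
y' = 2 + -5 = -3
Result: (2, -3)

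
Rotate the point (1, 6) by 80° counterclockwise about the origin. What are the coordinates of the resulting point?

Rotation matrix for 80°: [[cos 80°, -sin 80°], [sin 80°, cos 80°]] ≈ [[0.173648, -0.984808], [0.984808, 0.173648]]
[[0.173648, -0.984808], [0.984808, 0.173648]] × [1, 6]ᵀ ≈ [-5.7352, 2.0267]ᵀ
Result: (-5.7352, 2.0267)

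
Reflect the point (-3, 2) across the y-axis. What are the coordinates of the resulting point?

Reflection across y-axis: (-3, 2) → (3, 2)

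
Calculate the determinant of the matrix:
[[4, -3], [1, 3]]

For a 2×2 matrix [[a, b], [c, d]], det = ad - bc
det = (4)(3) - (-3)(1) = 12 - -3 = 15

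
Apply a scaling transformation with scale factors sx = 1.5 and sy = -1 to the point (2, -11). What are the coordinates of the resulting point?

Scaling matrix:
[[1.50, 0], [0, -1]]
Result: (2 × 1.5, -11 × -1) = (3, 11)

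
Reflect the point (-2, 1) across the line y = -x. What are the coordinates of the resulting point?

Reflection across line y = -x: (-2, 1) → (-1, 2)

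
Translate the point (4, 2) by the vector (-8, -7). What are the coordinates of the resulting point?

Translation by (-8, -7) (homogeneous matrix [[1, 0, -8], [0, 1, -7], [0, 0, 1]]):
x' = 4 + -8 = -4
y' = 2 + -7 = -5
Result: (-4, -5)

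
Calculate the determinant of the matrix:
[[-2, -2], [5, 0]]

For a 2×2 matrix [[a, b], [c, d]], det = ad - bc
det = (-2)(0) - (-2)(5) = 0 - -10 = 10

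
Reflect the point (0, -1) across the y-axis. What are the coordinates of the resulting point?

Reflection across y-axis: (0, -1) → (0, -1)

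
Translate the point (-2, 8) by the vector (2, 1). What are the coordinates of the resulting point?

Translation by (2, 1) (homogeneous matrix [[1, 0, 2], [0, 1, 1], [0, 0, 1]]):
x' = -2 + 2 = 0
y' = 8 + 1 = 9
Result: (0, 9)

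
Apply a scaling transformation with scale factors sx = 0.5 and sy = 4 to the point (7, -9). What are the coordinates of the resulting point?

Scaling matrix:
[[0.50, 0], [0, 4]]
Result: (7 × 0.5, -9 × 4) = (3.5, -36)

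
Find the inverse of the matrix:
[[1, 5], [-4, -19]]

For [[a,b],[c,d]], inverse = (1/det)·[[d,-b],[-c,a]]
det = (1)(-19) - (5)(-4) = -19 - -20 = 1
Inverse = [[-19, -5], [4, 1]]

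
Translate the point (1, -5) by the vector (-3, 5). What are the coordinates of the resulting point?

Translation by (-3, 5) (homogeneous matrix [[1, 0, -3], [0, 1, 5], [0, 0, 1]]):
x' = 1 + -3 = -2
y' = -5 + 5 = 0
Result: (-2, 0)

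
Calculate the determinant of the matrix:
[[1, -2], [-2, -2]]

For a 2×2 matrix [[a, b], [c, d]], det = ad - bc
det = (1)(-2) - (-2)(-2) = -2 - 4 = -6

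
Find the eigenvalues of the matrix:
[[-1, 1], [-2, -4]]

Characteristic equation: det(A - λI) = 0
λ² - (trace)λ + (det) = 0
trace = -1 + -4 = -5, det = (-1)(-4) - (1)(-2) = 6
λ² - (-5)λ + (6) = 0
λ = (-5 ± √((-5)² - 4·(6))) / 2 = (-5 ± √1) / 2
Solving: λ = -3, -2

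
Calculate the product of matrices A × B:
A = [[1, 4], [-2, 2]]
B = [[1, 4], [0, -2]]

Matrix multiplication:
C[0][0] = 1×1 + 4×0 = 1
C[0][1] = 1×4 + 4×-2 = -4
C[1][0] = -2×1 + 2×0 = -2
C[1][1] = -2×4 + 2×-2 = -12
Result: [[1, -4], [-2, -12]]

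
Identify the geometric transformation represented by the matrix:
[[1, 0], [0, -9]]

This matrix represents: non-uniform scaling by sx = 1, sy = -9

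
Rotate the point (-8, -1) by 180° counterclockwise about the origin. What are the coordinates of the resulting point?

Rotation matrix for 180°: [[cos 180°, -sin 180°], [sin 180°, cos 180°]] = [[-1, 0], [0, -1]]
[[-1, 0], [0, -1]] × [-8, -1]ᵀ = [8, 1]ᵀ
Result: (8, 1)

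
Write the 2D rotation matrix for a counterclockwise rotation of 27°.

Rotation matrix formula: [[cos θ, -sin θ], [sin θ, cos θ]]
For θ = 27°:
cos(27°) = 0.8910
sin(27°) = 0.4540
Result: [[0.8910, -0.4540], [0.4540, 0.8910]]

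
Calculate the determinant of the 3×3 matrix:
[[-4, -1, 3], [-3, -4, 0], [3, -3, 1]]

Expansion along first row:
det = -4·det([[-4,0],[-3,1]]) - -1·det([[-3,0],[3,1]]) + 3·det([[-3,-4],[3,-3]])
    = -4·(-4·1 - 0·-3) - -1·(-3·1 - 0·3) + 3·(-3·-3 - -4·3)
    = -4·-4 - -1·-3 + 3·21
    = 16 + -3 + 63 = 76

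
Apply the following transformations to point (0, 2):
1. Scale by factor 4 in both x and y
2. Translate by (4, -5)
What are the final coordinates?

Step 1: Scale (0, 2) by 4 → (0, 8)
Step 2: Translate by (4, -5) → (4, 3)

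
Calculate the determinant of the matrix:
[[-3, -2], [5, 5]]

For a 2×2 matrix [[a, b], [c, d]], det = ad - bc
det = (-3)(5) - (-2)(5) = -15 - -10 = -5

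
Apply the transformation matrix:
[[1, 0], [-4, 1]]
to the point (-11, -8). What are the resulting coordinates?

Matrix multiplication:
[[1, 0], [-4, 1]] × [-11, -8]ᵀ
= [(1)(-11) + (0)(-8), (-4)(-11) + (1)(-8)]ᵀ
= [-11, 36]ᵀ
Result: (-11, 36)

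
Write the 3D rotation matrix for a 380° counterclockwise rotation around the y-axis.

Rotation matrix for counterclockwise 380° around y-axis:
cos(380°) = 0.9397, sin(380°) = 0.3420
Result: [[0.9397, 0, 0.3420], [0, 1, 0], [-0.3420, 0, 0.9397]]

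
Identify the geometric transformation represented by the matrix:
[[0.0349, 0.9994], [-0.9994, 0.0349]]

This matrix represents: rotation by 272° counterclockwise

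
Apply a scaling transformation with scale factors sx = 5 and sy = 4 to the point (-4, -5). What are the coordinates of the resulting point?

Scaling matrix:
[[5, 0], [0, 4]]
Result: (-4 × 5, -5 × 4) = (-20, -20)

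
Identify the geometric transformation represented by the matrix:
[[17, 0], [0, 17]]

This matrix represents: uniform scaling by factor 17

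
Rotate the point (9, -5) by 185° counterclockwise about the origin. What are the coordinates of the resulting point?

Rotation matrix for 185°: [[cos 185°, -sin 185°], [sin 185°, cos 185°]] ≈ [[-0.996195, 0.087156], [-0.087156, -0.996195]]
[[-0.996195, 0.087156], [-0.087156, -0.996195]] × [9, -5]ᵀ ≈ [-9.4015, 4.1966]ᵀ
Result: (-9.4015, 4.1966)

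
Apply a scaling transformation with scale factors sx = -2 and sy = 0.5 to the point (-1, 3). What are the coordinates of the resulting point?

Scaling matrix:
[[-2, 0], [0, 0.50]]
Result: (-1 × -2, 3 × 0.5) = (2, 1.5)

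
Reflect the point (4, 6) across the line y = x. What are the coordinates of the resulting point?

Reflection across line y = x: (4, 6) → (6, 4)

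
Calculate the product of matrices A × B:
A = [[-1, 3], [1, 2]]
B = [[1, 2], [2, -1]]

Matrix multiplication:
C[0][0] = -1×1 + 3×2 = 5
C[0][1] = -1×2 + 3×-1 = -5
C[1][0] = 1×1 + 2×2 = 5
C[1][1] = 1×2 + 2×-1 = 0
Result: [[5, -5], [5, 0]]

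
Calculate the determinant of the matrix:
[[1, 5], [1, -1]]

For a 2×2 matrix [[a, b], [c, d]], det = ad - bc
det = (1)(-1) - (5)(1) = -1 - 5 = -6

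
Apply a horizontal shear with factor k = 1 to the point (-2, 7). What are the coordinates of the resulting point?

Shear matrix for horizontal shear with factor k = 1:
[[1, 1], [0, 1]]
Result: (-2, 7) → (5, 7)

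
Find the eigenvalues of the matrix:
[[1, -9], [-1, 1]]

Characteristic equation: det(A - λI) = 0
λ² - (trace)λ + (det) = 0
trace = 1 + 1 = 2, det = (1)(1) - (-9)(-1) = -8
λ² - (2)λ + (-8) = 0
λ = (2 ± √((2)² - 4·(-8))) / 2 = (2 ± √36) / 2
Solving: λ = -2, 4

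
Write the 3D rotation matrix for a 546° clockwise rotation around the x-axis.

Rotation matrix for clockwise 546° around x-axis:
A clockwise rotation by 546° is a counterclockwise rotation by -546°.
cos(-546°) = -0.9945, sin(-546°) = 0.1045
Result: [[1, 0, 0], [0, -0.9945, -0.1045], [0, 0.1045, -0.9945]]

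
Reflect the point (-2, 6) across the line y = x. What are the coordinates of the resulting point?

Reflection across line y = x: (-2, 6) → (6, -2)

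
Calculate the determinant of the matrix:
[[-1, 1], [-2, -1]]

For a 2×2 matrix [[a, b], [c, d]], det = ad - bc
det = (-1)(-1) - (1)(-2) = 1 - -2 = 3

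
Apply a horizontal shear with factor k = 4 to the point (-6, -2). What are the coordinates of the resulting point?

Shear matrix for horizontal shear with factor k = 4:
[[1, 4], [0, 1]]
Result: (-6, -2) → (-14, -2)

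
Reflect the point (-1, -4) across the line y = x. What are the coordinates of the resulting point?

Reflection across line y = x: (-1, -4) → (-4, -1)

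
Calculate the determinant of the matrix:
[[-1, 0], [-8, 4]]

For a 2×2 matrix [[a, b], [c, d]], det = ad - bc
det = (-1)(4) - (0)(-8) = -4 - 0 = -4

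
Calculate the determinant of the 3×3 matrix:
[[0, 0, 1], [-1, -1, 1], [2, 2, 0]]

Expansion along first row:
det = 0·det([[-1,1],[2,0]]) - 0·det([[-1,1],[2,0]]) + 1·det([[-1,-1],[2,2]])
    = 0·(-1·0 - 1·2) - 0·(-1·0 - 1·2) + 1·(-1·2 - -1·2)
    = 0·-2 - 0·-2 + 1·0
    = 0 + 0 + 0 = 0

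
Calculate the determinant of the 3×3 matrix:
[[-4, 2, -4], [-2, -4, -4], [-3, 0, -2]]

Expansion along first row:
det = -4·det([[-4,-4],[0,-2]]) - 2·det([[-2,-4],[-3,-2]]) + -4·det([[-2,-4],[-3,0]])
    = -4·(-4·-2 - -4·0) - 2·(-2·-2 - -4·-3) + -4·(-2·0 - -4·-3)
    = -4·8 - 2·-8 + -4·-12
    = -32 + 16 + 48 = 32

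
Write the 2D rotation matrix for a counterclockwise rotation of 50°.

Rotation matrix formula: [[cos θ, -sin θ], [sin θ, cos θ]]
For θ = 50°:
cos(50°) = 0.6428
sin(50°) = 0.7660
Result: [[0.6428, -0.7660], [0.7660, 0.6428]]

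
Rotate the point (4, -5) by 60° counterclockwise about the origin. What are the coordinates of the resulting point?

Rotation matrix for 60°: [[cos 60°, -sin 60°], [sin 60°, cos 60°]] ≈ [[0.500000, -0.866025], [0.866025, 0.500000]]
[[0.500000, -0.866025], [0.866025, 0.500000]] × [4, -5]ᵀ ≈ [6.3301, 0.9641]ᵀ
Result: (6.3301, 0.9641)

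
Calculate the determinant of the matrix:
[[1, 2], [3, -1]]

For a 2×2 matrix [[a, b], [c, d]], det = ad - bc
det = (1)(-1) - (2)(3) = -1 - 6 = -7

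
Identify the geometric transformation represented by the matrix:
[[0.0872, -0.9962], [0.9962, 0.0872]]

This matrix represents: rotation by 85° counterclockwise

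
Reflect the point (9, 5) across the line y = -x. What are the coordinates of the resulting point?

Reflection across line y = -x: (9, 5) → (-5, -9)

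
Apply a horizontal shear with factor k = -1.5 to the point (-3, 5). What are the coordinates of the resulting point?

Shear matrix for horizontal shear with factor k = -1.5:
[[1, -1.50], [0, 1]]
Result: (-3, 5) → (-10.5, 5)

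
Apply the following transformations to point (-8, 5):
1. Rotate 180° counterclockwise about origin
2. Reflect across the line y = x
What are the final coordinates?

Step 1: Rotate 180° → (8, -5)
Step 2: Reflect across line y = x → (-5, 8)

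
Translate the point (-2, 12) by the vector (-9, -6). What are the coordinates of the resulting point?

Translation by (-9, -6) (homogeneous matrix [[1, 0, -9], [0, 1, -6], [0, 0, 1]]):
x' = -2 + -9 = -11
y' = 12 + -6 = 6
Result: (-11, 6)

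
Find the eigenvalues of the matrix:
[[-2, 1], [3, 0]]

Characteristic equation: det(A - λI) = 0
λ² - (trace)λ + (det) = 0
trace = -2 + 0 = -2, det = (-2)(0) - (1)(3) = -3
λ² - (-2)λ + (-3) = 0
λ = (-2 ± √((-2)² - 4·(-3))) / 2 = (-2 ± √16) / 2
Solving: λ = -3, 1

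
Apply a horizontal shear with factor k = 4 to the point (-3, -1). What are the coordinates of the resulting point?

Shear matrix for horizontal shear with factor k = 4:
[[1, 4], [0, 1]]
Result: (-3, -1) → (-7, -1)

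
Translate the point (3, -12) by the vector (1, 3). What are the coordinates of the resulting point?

Translation by (1, 3) (homogeneous matrix [[1, 0, 1], [0, 1, 3], [0, 0, 1]]):
x' = 3 + 1 = 4
y' = -12 + 3 = -9
Result: (4, -9)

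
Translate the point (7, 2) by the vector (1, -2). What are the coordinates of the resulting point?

Translation by (1, -2) (homogeneous matrix [[1, 0, 1], [0, 1, -2], [0, 0, 1]]):
x' = 7 + 1 = 8
y' = 2 + -2 = 0
Result: (8, 0)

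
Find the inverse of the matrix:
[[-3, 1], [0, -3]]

For [[a,b],[c,d]], inverse = (1/det)·[[d,-b],[-c,a]]
det = (-3)(-3) - (1)(0) = 9 - 0 = 9
Inverse = (1/9)·[[-3, -1], [0, -3]]
= [[-1/3, -1/9], [0, -1/3]]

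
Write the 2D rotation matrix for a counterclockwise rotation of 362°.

Rotation matrix formula: [[cos θ, -sin θ], [sin θ, cos θ]]
For θ = 362°:
cos(362°) = 0.9994
sin(362°) = 0.0349
Result: [[0.9994, -0.0349], [0.0349, 0.9994]]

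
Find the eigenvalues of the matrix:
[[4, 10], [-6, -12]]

Characteristic equation: det(A - λI) = 0
λ² - (trace)λ + (det) = 0
trace = 4 + -12 = -8, det = (4)(-12) - (10)(-6) = 12
λ² - (-8)λ + (12) = 0
λ = (-8 ± √((-8)² - 4·(12))) / 2 = (-8 ± √16) / 2
Solving: λ = -6, -2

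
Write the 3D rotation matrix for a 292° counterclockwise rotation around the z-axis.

Rotation matrix for counterclockwise 292° around z-axis:
cos(292°) = 0.3746, sin(292°) = -0.9272
Result: [[0.3746, 0.9272, 0], [-0.9272, 0.3746, 0], [0, 0, 1]]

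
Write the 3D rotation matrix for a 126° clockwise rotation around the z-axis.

Rotation matrix for clockwise 126° around z-axis:
A clockwise rotation by 126° is a counterclockwise rotation by -126°.
cos(-126°) = -0.5878, sin(-126°) = -0.8090
Result: [[-0.5878, 0.8090, 0], [-0.8090, -0.5878, 0], [0, 0, 1]]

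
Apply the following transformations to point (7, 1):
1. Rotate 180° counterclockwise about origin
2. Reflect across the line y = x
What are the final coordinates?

Step 1: Rotate 180° → (-7, -1)
Step 2: Reflect across line y = x → (-1, -7)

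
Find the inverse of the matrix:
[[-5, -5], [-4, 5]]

For [[a,b],[c,d]], inverse = (1/det)·[[d,-b],[-c,a]]
det = (-5)(5) - (-5)(-4) = -25 - 20 = -45
Inverse = (1/-45)·[[5, 5], [4, -5]]
= [[-1/9, -1/9], [-4/45, 1/9]]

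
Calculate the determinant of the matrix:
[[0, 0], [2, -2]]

For a 2×2 matrix [[a, b], [c, d]], det = ad - bc
det = (0)(-2) - (0)(2) = 0 - 0 = 0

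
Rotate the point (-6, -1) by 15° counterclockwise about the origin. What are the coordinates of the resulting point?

Rotation matrix for 15°: [[cos 15°, -sin 15°], [sin 15°, cos 15°]] ≈ [[0.965926, -0.258819], [0.258819, 0.965926]]
[[0.965926, -0.258819], [0.258819, 0.965926]] × [-6, -1]ᵀ ≈ [-5.5367, -2.5188]ᵀ
Result: (-5.5367, -2.5188)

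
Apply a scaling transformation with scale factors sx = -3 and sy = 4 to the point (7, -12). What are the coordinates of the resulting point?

Scaling matrix:
[[-3, 0], [0, 4]]
Result: (7 × -3, -12 × 4) = (-21, -48)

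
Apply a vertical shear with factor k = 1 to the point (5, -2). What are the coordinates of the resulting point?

Shear matrix for vertical shear with factor k = 1:
[[1, 0], [1, 1]]
Result: (5, -2) → (5, 3)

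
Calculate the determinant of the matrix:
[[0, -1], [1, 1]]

For a 2×2 matrix [[a, b], [c, d]], det = ad - bc
det = (0)(1) - (-1)(1) = 0 - -1 = 1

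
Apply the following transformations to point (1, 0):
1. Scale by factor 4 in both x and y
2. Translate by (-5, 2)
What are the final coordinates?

Step 1: Scale (1, 0) by 4 → (4, 0)
Step 2: Translate by (-5, 2) → (-1, 2)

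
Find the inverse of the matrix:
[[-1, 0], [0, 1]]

For [[a,b],[c,d]], inverse = (1/det)·[[d,-b],[-c,a]]
det = (-1)(1) - (0)(0) = -1 - 0 = -1
Inverse = (1/-1)·[[1, 0], [0, -1]]
= [[-1, 0], [0, 1]]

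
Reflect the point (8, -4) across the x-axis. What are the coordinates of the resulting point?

Reflection across x-axis: (8, -4) → (8, 4)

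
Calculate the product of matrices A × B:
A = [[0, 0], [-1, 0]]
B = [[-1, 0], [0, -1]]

Matrix multiplication:
C[0][0] = 0×-1 + 0×0 = 0
C[0][1] = 0×0 + 0×-1 = 0
C[1][0] = -1×-1 + 0×0 = 1
C[1][1] = -1×0 + 0×-1 = 0
Result: [[0, 0], [1, 0]]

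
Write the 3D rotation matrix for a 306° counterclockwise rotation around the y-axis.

Rotation matrix for counterclockwise 306° around y-axis:
cos(306°) = 0.5878, sin(306°) = -0.8090
Result: [[0.5878, 0, -0.8090], [0, 1, 0], [0.8090, 0, 0.5878]]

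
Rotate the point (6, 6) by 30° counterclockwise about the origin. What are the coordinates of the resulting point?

Rotation matrix for 30°: [[cos 30°, -sin 30°], [sin 30°, cos 30°]] ≈ [[0.866025, -0.500000], [0.500000, 0.866025]]
[[0.866025, -0.500000], [0.500000, 0.866025]] × [6, 6]ᵀ ≈ [2.1962, 8.1962]ᵀ
Result: (2.1962, 8.1962)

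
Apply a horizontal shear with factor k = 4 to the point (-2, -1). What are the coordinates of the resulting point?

Shear matrix for horizontal shear with factor k = 4:
[[1, 4], [0, 1]]
Result: (-2, -1) → (-6, -1)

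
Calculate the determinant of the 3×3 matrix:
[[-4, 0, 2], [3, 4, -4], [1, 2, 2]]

Expansion along first row:
det = -4·det([[4,-4],[2,2]]) - 0·det([[3,-4],[1,2]]) + 2·det([[3,4],[1,2]])
    = -4·(4·2 - -4·2) - 0·(3·2 - -4·1) + 2·(3·2 - 4·1)
    = -4·16 - 0·10 + 2·2
    = -64 + 0 + 4 = -60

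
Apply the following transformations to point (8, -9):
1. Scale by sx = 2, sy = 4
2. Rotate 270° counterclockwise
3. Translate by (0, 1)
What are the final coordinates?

Step 1: Scale → (16, -36)
Step 2: Rotate 270° → (-36, -16)
Step 3: Translate → (-36, -15)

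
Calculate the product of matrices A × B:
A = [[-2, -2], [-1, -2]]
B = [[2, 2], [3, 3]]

Matrix multiplication:
C[0][0] = -2×2 + -2×3 = -10
C[0][1] = -2×2 + -2×3 = -10
C[1][0] = -1×2 + -2×3 = -8
C[1][1] = -1×2 + -2×3 = -8
Result: [[-10, -10], [-8, -8]]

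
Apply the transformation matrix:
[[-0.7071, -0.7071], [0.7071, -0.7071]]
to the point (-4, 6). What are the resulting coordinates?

Matrix multiplication:
[[-0.7071, -0.7071], [0.7071, -0.7071]] × [-4, 6]ᵀ
= [(-0.7071)(-4) + (-0.7071)(6), (0.7071)(-4) + (-0.7071)(6)]ᵀ
= [-1.4142, -7.0710]ᵀ
Result: (-1.4142, -7.0710)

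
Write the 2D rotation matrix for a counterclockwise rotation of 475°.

Rotation matrix formula: [[cos θ, -sin θ], [sin θ, cos θ]]
For θ = 475°:
cos(475°) = -0.4226
sin(475°) = 0.9063
Result: [[-0.4226, -0.9063], [0.9063, -0.4226]]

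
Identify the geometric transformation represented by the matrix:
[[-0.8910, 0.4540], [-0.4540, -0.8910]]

This matrix represents: rotation by 207° counterclockwise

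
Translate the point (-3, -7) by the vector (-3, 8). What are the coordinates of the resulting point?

Translation by (-3, 8) (homogeneous matrix [[1, 0, -3], [0, 1, 8], [0, 0, 1]]):
x' = -3 + -3 = -6
y' = -7 + 8 = 1
Result: (-6, 1)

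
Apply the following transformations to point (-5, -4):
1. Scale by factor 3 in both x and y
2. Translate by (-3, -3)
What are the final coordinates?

Step 1: Scale (-5, -4) by 3 → (-15, -12)
Step 2: Translate by (-3, -3) → (-18, -15)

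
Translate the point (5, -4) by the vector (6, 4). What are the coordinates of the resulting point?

Translation by (6, 4) (homogeneous matrix [[1, 0, 6], [0, 1, 4], [0, 0, 1]]):
x' = 5 + 6 = 11
y' = -4 + 4 = 0
Result: (11, 0)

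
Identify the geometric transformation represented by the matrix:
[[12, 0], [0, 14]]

This matrix represents: non-uniform scaling by sx = 12, sy = 14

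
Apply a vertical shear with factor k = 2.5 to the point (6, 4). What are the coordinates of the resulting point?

Shear matrix for vertical shear with factor k = 2.5:
[[1, 0], [2.50, 1]]
Result: (6, 4) → (6, 19)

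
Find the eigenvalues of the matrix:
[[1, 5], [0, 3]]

Characteristic equation: det(A - λI) = 0
λ² - (trace)λ + (det) = 0
trace = 1 + 3 = 4, det = (1)(3) - (5)(0) = 3
λ² - (4)λ + (3) = 0
λ = (4 ± √((4)² - 4·(3))) / 2 = (4 ± √4) / 2
Solving: λ = 1, 3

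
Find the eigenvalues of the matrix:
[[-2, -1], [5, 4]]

Characteristic equation: det(A - λI) = 0
λ² - (trace)λ + (det) = 0
trace = -2 + 4 = 2, det = (-2)(4) - (-1)(5) = -3
λ² - (2)λ + (-3) = 0
λ = (2 ± √((2)² - 4·(-3))) / 2 = (2 ± √16) / 2
Solving: λ = -1, 3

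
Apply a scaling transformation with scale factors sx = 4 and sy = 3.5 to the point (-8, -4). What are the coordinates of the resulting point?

Scaling matrix:
[[4, 0], [0, 3.50]]
Result: (-8 × 4, -4 × 3.5) = (-32, -14)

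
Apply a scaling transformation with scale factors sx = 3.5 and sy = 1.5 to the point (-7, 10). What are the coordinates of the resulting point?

Scaling matrix:
[[3.50, 0], [0, 1.50]]
Result: (-7 × 3.5, 10 × 1.5) = (-24.5, 15)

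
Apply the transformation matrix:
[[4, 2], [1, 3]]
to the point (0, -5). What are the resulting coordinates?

Matrix multiplication:
[[4, 2], [1, 3]] × [0, -5]ᵀ
= [(4)(0) + (2)(-5), (1)(0) + (3)(-5)]ᵀ
= [-10, -15]ᵀ
Result: (-10, -15)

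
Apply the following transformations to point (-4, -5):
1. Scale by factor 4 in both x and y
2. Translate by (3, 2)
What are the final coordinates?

Step 1: Scale (-4, -5) by 4 → (-16, -20)
Step 2: Translate by (3, 2) → (-13, -18)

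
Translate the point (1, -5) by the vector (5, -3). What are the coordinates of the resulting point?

Translation by (5, -3) (homogeneous matrix [[1, 0, 5], [0, 1, -3], [0, 0, 1]]):
x' = 1 + 5 = 6
y' = -5 + -3 = -8
Result: (6, -8)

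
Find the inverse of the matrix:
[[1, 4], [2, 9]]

For [[a,b],[c,d]], inverse = (1/det)·[[d,-b],[-c,a]]
det = (1)(9) - (4)(2) = 9 - 8 = 1
Inverse = [[9, -4], [-2, 1]]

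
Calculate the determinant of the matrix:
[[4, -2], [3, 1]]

For a 2×2 matrix [[a, b], [c, d]], det = ad - bc
det = (4)(1) - (-2)(3) = 4 - -6 = 10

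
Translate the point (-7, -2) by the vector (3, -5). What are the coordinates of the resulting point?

Translation by (3, -5) (homogeneous matrix [[1, 0, 3], [0, 1, -5], [0, 0, 1]]):
x' = -7 + 3 = -4
y' = -2 + -5 = -7
Result: (-4, -7)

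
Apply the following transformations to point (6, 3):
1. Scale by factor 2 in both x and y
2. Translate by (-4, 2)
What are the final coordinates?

Step 1: Scale (6, 3) by 2 → (12, 6)
Step 2: Translate by (-4, 2) → (8, 8)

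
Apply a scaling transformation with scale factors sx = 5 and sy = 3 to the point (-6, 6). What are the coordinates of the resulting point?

Scaling matrix:
[[5, 0], [0, 3]]
Result: (-6 × 5, 6 × 3) = (-30, 18)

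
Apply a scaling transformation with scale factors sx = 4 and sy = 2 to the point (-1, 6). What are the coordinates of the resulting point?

Scaling matrix:
[[4, 0], [0, 2]]
Result: (-1 × 4, 6 × 2) = (-4, 12)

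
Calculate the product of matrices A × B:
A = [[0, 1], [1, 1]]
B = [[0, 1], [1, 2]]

Matrix multiplication:
C[0][0] = 0×0 + 1×1 = 1
C[0][1] = 0×1 + 1×2 = 2
C[1][0] = 1×0 + 1×1 = 1
C[1][1] = 1×1 + 1×2 = 3
Result: [[1, 2], [1, 3]]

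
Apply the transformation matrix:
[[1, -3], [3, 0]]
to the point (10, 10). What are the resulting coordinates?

Matrix multiplication:
[[1, -3], [3, 0]] × [10, 10]ᵀ
= [(1)(10) + (-3)(10), (3)(10) + (0)(10)]ᵀ
= [-20, 30]ᵀ
Result: (-20, 30)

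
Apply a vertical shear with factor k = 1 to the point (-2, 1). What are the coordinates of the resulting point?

Shear matrix for vertical shear with factor k = 1:
[[1, 0], [1, 1]]
Result: (-2, 1) → (-2, -1)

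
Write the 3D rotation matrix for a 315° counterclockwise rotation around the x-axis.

Rotation matrix for counterclockwise 315° around x-axis:
cos(315°) = √2/2, sin(315°) = -√2/2
Result: [[1, 0, 0], [0, √2/2, √2/2], [0, -√2/2, √2/2]]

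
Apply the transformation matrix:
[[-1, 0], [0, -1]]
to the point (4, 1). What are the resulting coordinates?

Matrix multiplication:
[[-1, 0], [0, -1]] × [4, 1]ᵀ
= [(-1)(4) + (0)(1), (0)(4) + (-1)(1)]ᵀ
= [-4, -1]ᵀ
Result: (-4, -1)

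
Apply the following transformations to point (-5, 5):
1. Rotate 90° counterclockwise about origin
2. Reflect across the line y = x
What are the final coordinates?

Step 1: Rotate 90° → (-5, -5)
Step 2: Reflect across line y = x → (-5, -5)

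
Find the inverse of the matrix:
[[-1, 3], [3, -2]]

For [[a,b],[c,d]], inverse = (1/det)·[[d,-b],[-c,a]]
det = (-1)(-2) - (3)(3) = 2 - 9 = -7
Inverse = (1/-7)·[[-2, -3], [-3, -1]]
= [[2/7, 3/7], [3/7, 1/7]]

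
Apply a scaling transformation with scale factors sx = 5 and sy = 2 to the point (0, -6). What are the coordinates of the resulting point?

Scaling matrix:
[[5, 0], [0, 2]]
Result: (0 × 5, -6 × 2) = (0, -12)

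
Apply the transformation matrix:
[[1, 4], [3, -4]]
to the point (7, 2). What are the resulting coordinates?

Matrix multiplication:
[[1, 4], [3, -4]] × [7, 2]ᵀ
= [(1)(7) + (4)(2), (3)(7) + (-4)(2)]ᵀ
= [15, 13]ᵀ
Result: (15, 13)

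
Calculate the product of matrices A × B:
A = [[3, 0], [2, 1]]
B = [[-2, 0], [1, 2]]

Matrix multiplication:
C[0][0] = 3×-2 + 0×1 = -6
C[0][1] = 3×0 + 0×2 = 0
C[1][0] = 2×-2 + 1×1 = -3
C[1][1] = 2×0 + 1×2 = 2
Result: [[-6, 0], [-3, 2]]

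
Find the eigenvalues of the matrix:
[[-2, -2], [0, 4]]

Characteristic equation: det(A - λI) = 0
λ² - (trace)λ + (det) = 0
trace = -2 + 4 = 2, det = (-2)(4) - (-2)(0) = -8
λ² - (2)λ + (-8) = 0
λ = (2 ± √((2)² - 4·(-8))) / 2 = (2 ± √36) / 2
Solving: λ = -2, 4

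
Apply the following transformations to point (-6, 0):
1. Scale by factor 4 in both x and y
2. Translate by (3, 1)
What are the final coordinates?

Step 1: Scale (-6, 0) by 4 → (-24, 0)
Step 2: Translate by (3, 1) → (-21, 1)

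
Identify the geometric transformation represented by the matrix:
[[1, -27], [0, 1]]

This matrix represents: horizontal shear with factor -27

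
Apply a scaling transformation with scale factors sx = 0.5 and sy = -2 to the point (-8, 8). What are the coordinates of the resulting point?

Scaling matrix:
[[0.50, 0], [0, -2]]
Result: (-8 × 0.5, 8 × -2) = (-4, -16)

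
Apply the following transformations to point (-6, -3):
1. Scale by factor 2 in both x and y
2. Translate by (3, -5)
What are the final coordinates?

Step 1: Scale (-6, -3) by 2 → (-12, -6)
Step 2: Translate by (3, -5) → (-9, -11)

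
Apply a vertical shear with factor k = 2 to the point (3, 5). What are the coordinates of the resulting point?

Shear matrix for vertical shear with factor k = 2:
[[1, 0], [2, 1]]
Result: (3, 5) → (3, 11)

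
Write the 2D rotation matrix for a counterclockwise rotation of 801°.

Rotation matrix formula: [[cos θ, -sin θ], [sin θ, cos θ]]
For θ = 801°:
cos(801°) = 0.1564
sin(801°) = 0.9877
Result: [[0.1564, -0.9877], [0.9877, 0.1564]]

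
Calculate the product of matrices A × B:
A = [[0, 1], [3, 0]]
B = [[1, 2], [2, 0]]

Matrix multiplication:
C[0][0] = 0×1 + 1×2 = 2
C[0][1] = 0×2 + 1×0 = 0
C[1][0] = 3×1 + 0×2 = 3
C[1][1] = 3×2 + 0×0 = 6
Result: [[2, 0], [3, 6]]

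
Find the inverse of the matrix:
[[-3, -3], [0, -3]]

For [[a,b],[c,d]], inverse = (1/det)·[[d,-b],[-c,a]]
det = (-3)(-3) - (-3)(0) = 9 - 0 = 9
Inverse = (1/9)·[[-3, 3], [0, -3]]
= [[-1/3, 1/3], [0, -1/3]]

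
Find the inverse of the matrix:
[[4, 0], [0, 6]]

For [[a,b],[c,d]], inverse = (1/det)·[[d,-b],[-c,a]]
det = (4)(6) - (0)(0) = 24 - 0 = 24
Inverse = (1/24)·[[6, 0], [0, 4]]
= [[1/4, 0], [0, 1/6]]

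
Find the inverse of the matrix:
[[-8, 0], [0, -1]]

For [[a,b],[c,d]], inverse = (1/det)·[[d,-b],[-c,a]]
det = (-8)(-1) - (0)(0) = 8 - 0 = 8
Inverse = (1/8)·[[-1, 0], [0, -8]]
= [[-1/8, 0], [0, -1]]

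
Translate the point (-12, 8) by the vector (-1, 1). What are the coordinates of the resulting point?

Translation by (-1, 1) (homogeneous matrix [[1, 0, -1], [0, 1, 1], [0, 0, 1]]):
x' = -12 + -1 = -13
y' = 8 + 1 = 9
Result: (-13, 9)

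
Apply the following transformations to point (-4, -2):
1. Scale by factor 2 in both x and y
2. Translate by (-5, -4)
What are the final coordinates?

Step 1: Scale (-4, -2) by 2 → (-8, -4)
Step 2: Translate by (-5, -4) → (-13, -8)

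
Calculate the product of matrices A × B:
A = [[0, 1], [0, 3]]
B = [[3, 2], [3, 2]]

Matrix multiplication:
C[0][0] = 0×3 + 1×3 = 3
C[0][1] = 0×2 + 1×2 = 2
C[1][0] = 0×3 + 3×3 = 9
C[1][1] = 0×2 + 3×2 = 6
Result: [[3, 2], [9, 6]]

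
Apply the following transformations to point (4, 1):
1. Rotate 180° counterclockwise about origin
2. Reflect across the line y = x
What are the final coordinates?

Step 1: Rotate 180° → (-4, -1)
Step 2: Reflect across line y = x → (-1, -4)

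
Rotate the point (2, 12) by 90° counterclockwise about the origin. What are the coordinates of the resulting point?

Rotation matrix for 90°: [[cos 90°, -sin 90°], [sin 90°, cos 90°]] = [[0, -1], [1, 0]]
[[0, -1], [1, 0]] × [2, 12]ᵀ = [-12, 2]ᵀ
Result: (-12, 2)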